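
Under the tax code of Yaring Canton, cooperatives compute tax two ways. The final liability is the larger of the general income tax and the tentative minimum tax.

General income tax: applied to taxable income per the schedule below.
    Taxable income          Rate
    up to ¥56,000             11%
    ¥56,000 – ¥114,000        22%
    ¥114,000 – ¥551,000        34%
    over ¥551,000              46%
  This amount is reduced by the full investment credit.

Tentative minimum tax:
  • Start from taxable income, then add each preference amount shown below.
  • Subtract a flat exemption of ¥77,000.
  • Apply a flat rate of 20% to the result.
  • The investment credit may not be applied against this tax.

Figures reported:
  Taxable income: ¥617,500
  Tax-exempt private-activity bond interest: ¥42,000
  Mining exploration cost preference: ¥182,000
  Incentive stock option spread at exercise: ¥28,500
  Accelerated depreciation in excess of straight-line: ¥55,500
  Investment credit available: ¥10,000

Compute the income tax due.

Tentative minimum tax:
  Adjusted income: ¥617,500 + ¥42,000 + ¥182,000 + ¥28,500 + ¥55,500 = ¥925,500
  Less exemption ¥77,000 → base ¥848,500
  ¥848,500 × 20% = ¥169,700

General income tax:
  ¥56,000 × 11% = ¥6,160
  ¥58,000 × 22% = ¥12,760
  ¥437,000 × 34% = ¥148,580
  ¥66,500 × 46% = ¥30,590
  → ¥198,090
  Less investment credit ¥10,000 → ¥188,090

¥188,090 > ¥169,700, so the general income tax governs.

¥188,090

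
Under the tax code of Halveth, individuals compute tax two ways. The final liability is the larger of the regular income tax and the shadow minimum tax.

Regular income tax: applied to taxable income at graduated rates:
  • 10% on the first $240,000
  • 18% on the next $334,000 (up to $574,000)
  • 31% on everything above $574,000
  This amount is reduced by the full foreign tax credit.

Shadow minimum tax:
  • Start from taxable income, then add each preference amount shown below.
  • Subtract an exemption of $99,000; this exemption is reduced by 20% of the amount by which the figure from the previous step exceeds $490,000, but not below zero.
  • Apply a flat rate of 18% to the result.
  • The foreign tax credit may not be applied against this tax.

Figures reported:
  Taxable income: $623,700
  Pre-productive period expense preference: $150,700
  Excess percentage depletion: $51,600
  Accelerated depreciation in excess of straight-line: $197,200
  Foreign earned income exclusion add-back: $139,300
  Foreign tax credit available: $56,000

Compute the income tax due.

$209,250

Shadow minimum tax:
  Adjusted income: $623,700 + $150,700 + $51,600 + $197,200 + $139,300 = $1,162,500
  Exemption: 20% × ($1,162,500 − $490,000) = $134,500 ≥ $99,000, so the exemption is fully phased out
  Base: $1,162,500 − $0 = $1,162,500
  $1,162,500 × 18% = $209,250

Regular income tax:
  $240,000 × 10% = $24,000
  $334,000 × 18% = $60,120
  $49,700 × 31% = $15,407
  → $99,527
  Less foreign tax credit $56,000 → $43,527

$209,250 > $43,527, so the shadow minimum tax is the binding amount.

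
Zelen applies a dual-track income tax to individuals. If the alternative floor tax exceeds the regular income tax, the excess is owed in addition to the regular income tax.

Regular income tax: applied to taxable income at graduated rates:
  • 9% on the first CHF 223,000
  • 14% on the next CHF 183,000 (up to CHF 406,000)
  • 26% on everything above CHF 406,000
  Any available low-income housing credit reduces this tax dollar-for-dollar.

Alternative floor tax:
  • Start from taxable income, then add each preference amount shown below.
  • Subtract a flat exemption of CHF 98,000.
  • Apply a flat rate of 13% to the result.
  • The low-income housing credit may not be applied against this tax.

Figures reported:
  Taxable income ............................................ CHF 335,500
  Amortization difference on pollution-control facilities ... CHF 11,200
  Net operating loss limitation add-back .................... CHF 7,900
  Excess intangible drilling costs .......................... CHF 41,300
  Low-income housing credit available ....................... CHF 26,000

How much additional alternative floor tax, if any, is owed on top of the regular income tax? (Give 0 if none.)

CHF 28,907

Regular income tax:
  CHF 223,000 × 9% = CHF 20,070
  CHF 112,500 × 14% = CHF 15,750
  → CHF 35,820
  Less low-income housing credit CHF 26,000 → CHF 9,820

Alternative floor tax:
  Adjusted income: CHF 335,500 + CHF 11,200 + CHF 7,900 + CHF 41,300 = CHF 395,900
  Less exemption CHF 98,000 → base CHF 297,900
  CHF 297,900 × 13% = CHF 38,727

Excess of alternative floor tax over regular income tax: CHF 38,727 − CHF 9,820 = CHF 28,907.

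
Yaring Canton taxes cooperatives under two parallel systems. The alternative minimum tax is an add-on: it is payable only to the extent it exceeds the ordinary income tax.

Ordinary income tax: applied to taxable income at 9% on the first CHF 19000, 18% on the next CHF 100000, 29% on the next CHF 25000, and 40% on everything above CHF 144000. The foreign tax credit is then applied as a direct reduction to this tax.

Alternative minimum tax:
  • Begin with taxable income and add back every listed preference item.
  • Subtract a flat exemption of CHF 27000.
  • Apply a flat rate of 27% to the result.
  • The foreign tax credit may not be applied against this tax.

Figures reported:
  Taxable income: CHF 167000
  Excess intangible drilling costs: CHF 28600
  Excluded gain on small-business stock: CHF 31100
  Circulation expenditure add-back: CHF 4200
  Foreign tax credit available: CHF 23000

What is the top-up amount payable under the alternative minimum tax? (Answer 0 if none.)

Ordinary income tax:
  CHF 19000 × 9% = CHF 1710
  CHF 100000 × 18% = CHF 18000
  CHF 25000 × 29% = CHF 7250
  CHF 23000 × 40% = CHF 9200
  → CHF 36160
  Less foreign tax credit CHF 23000 → CHF 13160

Alternative minimum tax:
  Adjusted income: CHF 167000 + CHF 28600 + CHF 31100 + CHF 4200 = CHF 230900
  Less exemption CHF 27000 → base CHF 203900
  CHF 203900 × 27% = CHF 55053

Excess of alternative minimum tax over ordinary income tax: CHF 55053 − CHF 13160 = CHF 41893.

CHF 41893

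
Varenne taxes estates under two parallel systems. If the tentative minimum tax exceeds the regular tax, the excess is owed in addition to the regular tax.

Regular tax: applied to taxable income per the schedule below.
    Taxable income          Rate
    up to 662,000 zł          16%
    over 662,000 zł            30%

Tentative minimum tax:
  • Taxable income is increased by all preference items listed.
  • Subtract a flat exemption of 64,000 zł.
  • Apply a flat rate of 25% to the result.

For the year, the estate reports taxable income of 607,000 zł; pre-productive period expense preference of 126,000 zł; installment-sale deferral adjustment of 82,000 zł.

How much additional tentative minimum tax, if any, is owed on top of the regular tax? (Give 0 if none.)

Regular tax:
  607,000 zł × 16% = 97,120 zł

Tentative minimum tax:
  Adjusted income: 607,000 zł + 126,000 zł + 82,000 zł = 815,000 zł
  Less exemption 64,000 zł → base 751,000 zł
  751,000 zł × 25% = 187,750 zł

Excess of tentative minimum tax over regular tax: 187,750 zł − 97,120 zł = 90,630 zł.

90,630 zł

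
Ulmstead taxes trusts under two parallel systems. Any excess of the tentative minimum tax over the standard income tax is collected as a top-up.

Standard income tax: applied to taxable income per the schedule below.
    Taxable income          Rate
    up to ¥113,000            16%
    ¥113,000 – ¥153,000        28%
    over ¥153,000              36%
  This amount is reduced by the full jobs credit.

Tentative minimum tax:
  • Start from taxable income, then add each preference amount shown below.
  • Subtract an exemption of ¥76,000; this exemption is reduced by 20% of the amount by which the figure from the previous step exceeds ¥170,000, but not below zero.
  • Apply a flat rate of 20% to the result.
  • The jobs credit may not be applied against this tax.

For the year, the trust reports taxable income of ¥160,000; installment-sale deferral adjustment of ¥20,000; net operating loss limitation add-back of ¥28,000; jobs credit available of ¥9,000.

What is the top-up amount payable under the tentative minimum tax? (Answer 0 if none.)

Standard income tax:
  ¥113,000 × 16% = ¥18,080
  ¥40,000 × 28% = ¥11,200
  ¥7,000 × 36% = ¥2,520
  → ¥31,800
  Less jobs credit ¥9,000 → ¥22,800

Tentative minimum tax:
  Adjusted income: ¥160,000 + ¥20,000 + ¥28,000 = ¥208,000
  Exemption: ¥76,000 − 20% × (¥208,000 − ¥170,000) = ¥76,000 − ¥7,600 = ¥68,400
  Base: ¥208,000 − ¥68,400 = ¥139,600
  ¥139,600 × 20% = ¥27,920

Excess of tentative minimum tax over standard income tax: ¥27,920 − ¥22,800 = ¥5,120.

¥5,120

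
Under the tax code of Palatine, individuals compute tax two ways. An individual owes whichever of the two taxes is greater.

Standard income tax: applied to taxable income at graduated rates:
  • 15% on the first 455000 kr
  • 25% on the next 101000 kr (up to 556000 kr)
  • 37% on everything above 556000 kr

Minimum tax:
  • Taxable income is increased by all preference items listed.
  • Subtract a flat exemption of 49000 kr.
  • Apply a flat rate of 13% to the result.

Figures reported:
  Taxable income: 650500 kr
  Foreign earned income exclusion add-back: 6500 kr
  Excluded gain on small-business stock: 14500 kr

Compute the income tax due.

Standard income tax:
  455000 kr × 15% = 68250 kr
  101000 kr × 25% = 25250 kr
  94500 kr × 37% = 34965 kr
  → 128465 kr

Minimum tax:
  Adjusted income: 650500 kr + 6500 kr + 14500 kr = 671500 kr
  Less exemption 49000 kr → base 622500 kr
  622500 kr × 13% = 80925 kr

128465 kr > 80925 kr, so the standard income tax governs.

128465 kr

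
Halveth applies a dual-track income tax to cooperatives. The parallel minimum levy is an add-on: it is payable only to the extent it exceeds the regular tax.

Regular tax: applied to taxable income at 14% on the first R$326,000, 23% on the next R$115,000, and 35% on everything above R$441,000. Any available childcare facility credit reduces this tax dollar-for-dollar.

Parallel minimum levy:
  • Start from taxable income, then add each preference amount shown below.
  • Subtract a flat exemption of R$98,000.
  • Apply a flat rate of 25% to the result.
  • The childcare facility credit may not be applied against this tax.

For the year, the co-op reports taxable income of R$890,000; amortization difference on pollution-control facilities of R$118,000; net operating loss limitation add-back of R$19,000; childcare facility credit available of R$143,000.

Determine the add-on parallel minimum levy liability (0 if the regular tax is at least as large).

Regular tax:
  R$326,000 × 14% = R$45,640
  R$115,000 × 23% = R$26,450
  R$449,000 × 35% = R$157,150
  → R$229,240
  Less childcare facility credit R$143,000 → R$86,240

Parallel minimum levy:
  Adjusted income: R$890,000 + R$118,000 + R$19,000 = R$1,027,000
  Less exemption R$98,000 → base R$929,000
  R$929,000 × 25% = R$232,250

Excess of parallel minimum levy over regular tax: R$232,250 − R$86,240 = R$146,010.

R$146,010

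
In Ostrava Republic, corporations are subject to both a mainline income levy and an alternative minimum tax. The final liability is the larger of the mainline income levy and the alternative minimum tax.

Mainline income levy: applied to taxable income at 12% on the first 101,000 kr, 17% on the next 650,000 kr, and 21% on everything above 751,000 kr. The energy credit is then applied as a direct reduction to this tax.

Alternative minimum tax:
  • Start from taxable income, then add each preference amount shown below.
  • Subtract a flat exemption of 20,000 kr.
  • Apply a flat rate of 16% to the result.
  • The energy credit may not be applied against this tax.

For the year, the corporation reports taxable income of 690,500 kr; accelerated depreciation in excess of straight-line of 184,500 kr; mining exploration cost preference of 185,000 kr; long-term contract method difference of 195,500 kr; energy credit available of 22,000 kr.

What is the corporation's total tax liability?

197,680 kr

Mainline income levy:
  101,000 kr × 12% = 12,120 kr
  589,500 kr × 17% = 100,215 kr
  → 112,335 kr
  Less energy credit 22,000 kr → 90,335 kr

Alternative minimum tax:
  Adjusted income: 690,500 kr + 184,500 kr + 185,000 kr + 195,500 kr = 1,255,500 kr
  Less exemption 20,000 kr → base 1,235,500 kr
  1,235,500 kr × 16% = 197,680 kr

197,680 kr > 90,335 kr, so the alternative minimum tax is the binding amount.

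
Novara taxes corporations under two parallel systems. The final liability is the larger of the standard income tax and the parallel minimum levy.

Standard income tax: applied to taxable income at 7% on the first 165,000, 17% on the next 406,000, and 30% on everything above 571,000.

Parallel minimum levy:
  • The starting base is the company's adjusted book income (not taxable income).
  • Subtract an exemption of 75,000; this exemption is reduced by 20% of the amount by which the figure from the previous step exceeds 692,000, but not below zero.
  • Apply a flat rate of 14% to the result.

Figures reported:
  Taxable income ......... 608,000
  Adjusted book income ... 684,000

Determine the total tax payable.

Standard income tax:
  165,000 × 7% = 11,550
  406,000 × 17% = 69,020
  37,000 × 30% = 11,100
  → 91,670

Parallel minimum levy:
  Base (adjusted book income): 684,000
  Exemption: 684,000 ≤ 692,000, so full 75,000 applies
  Base: 684,000 − 75,000 = 609,000
  609,000 × 14% = 85,260

91,670 > 85,260, so the standard income tax governs.

91,670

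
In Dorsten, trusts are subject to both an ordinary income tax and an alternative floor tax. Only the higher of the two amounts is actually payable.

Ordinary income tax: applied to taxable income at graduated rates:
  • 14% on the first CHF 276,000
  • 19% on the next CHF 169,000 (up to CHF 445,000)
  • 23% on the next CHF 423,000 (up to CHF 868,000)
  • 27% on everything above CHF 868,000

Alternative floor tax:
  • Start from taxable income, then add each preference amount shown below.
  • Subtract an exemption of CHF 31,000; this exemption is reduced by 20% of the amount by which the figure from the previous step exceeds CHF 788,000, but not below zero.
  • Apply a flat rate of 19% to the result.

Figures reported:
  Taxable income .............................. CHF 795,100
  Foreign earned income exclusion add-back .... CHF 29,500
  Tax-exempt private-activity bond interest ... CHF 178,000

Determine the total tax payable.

Alternative floor tax:
  Adjusted income: CHF 795,100 + CHF 29,500 + CHF 178,000 = CHF 1,002,600
  Exemption: 20% × (CHF 1,002,600 − CHF 788,000) = CHF 42,920 ≥ CHF 31,000, so the exemption is fully phased out
  Base: CHF 1,002,600 − CHF 0 = CHF 1,002,600
  CHF 1,002,600 × 19% = CHF 190,494

Ordinary income tax:
  CHF 276,000 × 14% = CHF 38,640
  CHF 169,000 × 19% = CHF 32,110
  CHF 350,100 × 23% = CHF 80,523
  → CHF 151,273

CHF 190,494 > CHF 151,273, so the alternative floor tax is the binding amount.

CHF 190,494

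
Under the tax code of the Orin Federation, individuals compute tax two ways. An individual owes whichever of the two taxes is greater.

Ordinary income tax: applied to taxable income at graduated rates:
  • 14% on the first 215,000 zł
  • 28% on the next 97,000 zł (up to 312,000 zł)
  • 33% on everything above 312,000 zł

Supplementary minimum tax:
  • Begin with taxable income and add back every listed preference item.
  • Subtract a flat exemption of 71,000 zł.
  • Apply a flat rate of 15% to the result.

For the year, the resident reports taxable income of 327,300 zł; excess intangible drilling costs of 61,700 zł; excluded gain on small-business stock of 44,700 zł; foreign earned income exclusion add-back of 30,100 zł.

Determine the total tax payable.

Supplementary minimum tax:
  Adjusted income: 327,300 zł + 61,700 zł + 44,700 zł + 30,100 zł = 463,800 zł
  Less exemption 71,000 zł → base 392,800 zł
  392,800 zł × 15% = 58,920 zł

Ordinary income tax:
  215,000 zł × 14% = 30,100 zł
  97,000 zł × 28% = 27,160 zł
  15,300 zł × 33% = 5,049 zł
  → 62,309 zł

62,309 zł > 58,920 zł, so the ordinary income tax governs.

62,309 zł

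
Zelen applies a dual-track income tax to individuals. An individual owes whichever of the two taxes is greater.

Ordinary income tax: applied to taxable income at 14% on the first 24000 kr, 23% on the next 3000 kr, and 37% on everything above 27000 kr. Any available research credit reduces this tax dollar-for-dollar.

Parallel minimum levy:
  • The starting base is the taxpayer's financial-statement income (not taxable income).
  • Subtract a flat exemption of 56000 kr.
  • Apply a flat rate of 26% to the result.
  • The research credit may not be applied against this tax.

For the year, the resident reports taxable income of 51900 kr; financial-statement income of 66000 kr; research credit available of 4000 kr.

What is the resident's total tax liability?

9263 kr

Parallel minimum levy:
  Base (financial-statement income): 66000 kr
  Less exemption 56000 kr → base 10000 kr
  10000 kr × 26% = 2600 kr

Ordinary income tax:
  24000 kr × 14% = 3360 kr
  3000 kr × 23% = 690 kr
  24900 kr × 37% = 9213 kr
  → 13263 kr
  Less research credit 4000 kr → 9263 kr

9263 kr > 2600 kr, so the ordinary income tax governs.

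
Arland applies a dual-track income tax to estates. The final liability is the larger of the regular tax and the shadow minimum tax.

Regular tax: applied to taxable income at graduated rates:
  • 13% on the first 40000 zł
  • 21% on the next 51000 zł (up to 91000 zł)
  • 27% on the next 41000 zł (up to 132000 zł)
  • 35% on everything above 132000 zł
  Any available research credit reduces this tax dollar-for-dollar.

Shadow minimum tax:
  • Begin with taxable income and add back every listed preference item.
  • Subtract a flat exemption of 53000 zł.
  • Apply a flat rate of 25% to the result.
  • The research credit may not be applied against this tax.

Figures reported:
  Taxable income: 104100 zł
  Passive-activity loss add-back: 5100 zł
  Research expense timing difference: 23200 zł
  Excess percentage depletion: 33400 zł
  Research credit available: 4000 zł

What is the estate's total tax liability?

28200 zł

Shadow minimum tax:
  Adjusted income: 104100 zł + 5100 zł + 23200 zł + 33400 zł = 165800 zł
  Less exemption 53000 zł → base 112800 zł
  112800 zł × 25% = 28200 zł

Regular tax:
  40000 zł × 13% = 5200 zł
  51000 zł × 21% = 10710 zł
  13100 zł × 27% = 3537 zł
  → 19447 zł
  Less research credit 4000 zł → 15447 zł

28200 zł > 15447 zł, so the shadow minimum tax is the binding amount.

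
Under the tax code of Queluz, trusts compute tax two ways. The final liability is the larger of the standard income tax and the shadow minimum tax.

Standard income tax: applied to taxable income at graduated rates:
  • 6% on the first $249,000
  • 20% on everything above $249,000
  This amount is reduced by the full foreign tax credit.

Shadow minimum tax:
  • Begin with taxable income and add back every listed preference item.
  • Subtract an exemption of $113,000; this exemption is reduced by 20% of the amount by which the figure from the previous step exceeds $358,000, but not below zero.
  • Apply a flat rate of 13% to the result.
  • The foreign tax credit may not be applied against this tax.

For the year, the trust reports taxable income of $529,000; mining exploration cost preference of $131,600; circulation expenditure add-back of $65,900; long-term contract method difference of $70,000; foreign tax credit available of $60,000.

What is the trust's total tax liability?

Standard income tax:
  $249,000 × 6% = $14,940
  $280,000 × 20% = $56,000
  → $70,940
  Less foreign tax credit $60,000 → $10,940

Shadow minimum tax:
  Adjusted income: $529,000 + $131,600 + $65,900 + $70,000 = $796,500
  Exemption: $113,000 − 20% × ($796,500 − $358,000) = $113,000 − $87,700 = $25,300
  Base: $796,500 − $25,300 = $771,200
  $771,200 × 13% = $100,256

$100,256 > $10,940, so the shadow minimum tax is the binding amount.

$100,256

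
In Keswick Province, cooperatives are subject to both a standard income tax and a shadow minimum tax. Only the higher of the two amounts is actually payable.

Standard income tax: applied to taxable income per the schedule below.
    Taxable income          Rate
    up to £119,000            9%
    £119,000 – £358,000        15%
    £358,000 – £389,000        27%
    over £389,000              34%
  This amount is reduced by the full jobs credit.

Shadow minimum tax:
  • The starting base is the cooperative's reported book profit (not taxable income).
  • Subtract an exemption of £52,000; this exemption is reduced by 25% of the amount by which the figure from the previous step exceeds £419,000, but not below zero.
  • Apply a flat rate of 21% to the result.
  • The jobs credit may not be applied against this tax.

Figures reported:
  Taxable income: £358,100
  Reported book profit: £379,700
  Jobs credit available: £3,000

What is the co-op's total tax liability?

£68,817

Standard income tax:
  £119,000 × 9% = £10,710
  £239,000 × 15% = £35,850
  £100 × 27% = £27
  → £46,587
  Less jobs credit £3,000 → £43,587

Shadow minimum tax:
  Base (reported book profit): £379,700
  Exemption: £379,700 ≤ £419,000, so full £52,000 applies
  Base: £379,700 − £52,000 = £327,700
  £327,700 × 21% = £68,817

£68,817 > £43,587, so the shadow minimum tax is the binding amount.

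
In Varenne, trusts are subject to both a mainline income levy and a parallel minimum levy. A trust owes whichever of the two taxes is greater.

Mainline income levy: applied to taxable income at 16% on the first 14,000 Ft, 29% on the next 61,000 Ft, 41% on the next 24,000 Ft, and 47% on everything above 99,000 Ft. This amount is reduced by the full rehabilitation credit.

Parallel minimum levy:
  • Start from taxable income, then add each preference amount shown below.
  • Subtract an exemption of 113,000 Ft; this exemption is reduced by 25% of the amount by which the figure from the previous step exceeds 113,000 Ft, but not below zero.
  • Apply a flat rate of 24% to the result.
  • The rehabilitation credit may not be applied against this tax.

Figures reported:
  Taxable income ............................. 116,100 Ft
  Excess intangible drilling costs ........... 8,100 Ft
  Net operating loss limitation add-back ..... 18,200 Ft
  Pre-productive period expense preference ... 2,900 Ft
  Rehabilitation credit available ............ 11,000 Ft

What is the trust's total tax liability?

Parallel minimum levy:
  Adjusted income: 116,100 Ft + 8,100 Ft + 18,200 Ft + 2,900 Ft = 145,300 Ft
  Exemption: 113,000 Ft − 25% × (145,300 Ft − 113,000 Ft) = 113,000 Ft − 8,075 Ft = 104,925 Ft
  Base: 145,300 Ft − 104,925 Ft = 40,375 Ft
  40,375 Ft × 24% = 9,690 Ft

Mainline income levy:
  14,000 Ft × 16% = 2,240 Ft
  61,000 Ft × 29% = 17,690 Ft
  24,000 Ft × 41% = 9,840 Ft
  17,100 Ft × 47% = 8,037 Ft
  → 37,807 Ft
  Less rehabilitation credit 11,000 Ft → 26,807 Ft

26,807 Ft > 9,690 Ft, so the mainline income levy governs.

26,807 Ft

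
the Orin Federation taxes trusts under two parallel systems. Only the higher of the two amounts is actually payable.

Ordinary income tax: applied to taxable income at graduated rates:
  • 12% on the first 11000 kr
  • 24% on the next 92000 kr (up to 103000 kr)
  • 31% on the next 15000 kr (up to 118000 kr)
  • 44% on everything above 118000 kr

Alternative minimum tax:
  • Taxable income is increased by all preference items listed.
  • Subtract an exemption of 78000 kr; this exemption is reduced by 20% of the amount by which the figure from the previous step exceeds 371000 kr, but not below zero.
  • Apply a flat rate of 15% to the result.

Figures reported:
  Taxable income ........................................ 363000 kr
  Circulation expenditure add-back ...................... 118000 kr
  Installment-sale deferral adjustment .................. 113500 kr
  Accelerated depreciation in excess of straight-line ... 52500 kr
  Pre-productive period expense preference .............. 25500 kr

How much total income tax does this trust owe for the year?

Ordinary income tax:
  11000 kr × 12% = 1320 kr
  92000 kr × 24% = 22080 kr
  15000 kr × 31% = 4650 kr
  245000 kr × 44% = 107800 kr
  → 135850 kr

Alternative minimum tax:
  Adjusted income: 363000 kr + 118000 kr + 113500 kr + 52500 kr + 25500 kr = 672500 kr
  Exemption: 78000 kr − 20% × (672500 kr − 371000 kr) = 78000 kr − 60300 kr = 17700 kr
  Base: 672500 kr − 17700 kr = 654800 kr
  654800 kr × 15% = 98220 kr

135850 kr > 98220 kr, so the ordinary income tax governs.

135850 kr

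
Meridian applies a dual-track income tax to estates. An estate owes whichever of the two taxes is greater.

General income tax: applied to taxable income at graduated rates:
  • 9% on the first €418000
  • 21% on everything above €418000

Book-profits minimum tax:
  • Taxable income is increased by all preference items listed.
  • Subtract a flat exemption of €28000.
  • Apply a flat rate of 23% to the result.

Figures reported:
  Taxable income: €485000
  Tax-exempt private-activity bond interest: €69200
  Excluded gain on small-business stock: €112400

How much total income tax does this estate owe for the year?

Book-profits minimum tax:
  Adjusted income: €485000 + €69200 + €112400 = €666600
  Less exemption €28000 → base €638600
  €638600 × 23% = €146878

General income tax:
  €418000 × 9% = €37620
  €67000 × 21% = €14070
  → €51690

€146878 > €51690, so the book-profits minimum tax is the binding amount.

€146878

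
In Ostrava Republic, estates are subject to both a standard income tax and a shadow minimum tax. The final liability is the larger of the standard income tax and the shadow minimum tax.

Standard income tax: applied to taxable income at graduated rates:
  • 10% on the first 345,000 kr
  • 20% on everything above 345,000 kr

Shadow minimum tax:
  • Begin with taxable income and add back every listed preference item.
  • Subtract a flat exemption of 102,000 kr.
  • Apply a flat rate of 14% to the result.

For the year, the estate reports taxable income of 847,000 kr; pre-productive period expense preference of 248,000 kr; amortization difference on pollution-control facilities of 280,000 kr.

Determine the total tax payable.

Standard income tax:
  345,000 kr × 10% = 34,500 kr
  502,000 kr × 20% = 100,400 kr
  → 134,900 kr

Shadow minimum tax:
  Adjusted income: 847,000 kr + 248,000 kr + 280,000 kr = 1,375,000 kr
  Less exemption 102,000 kr → base 1,273,000 kr
  1,273,000 kr × 14% = 178,220 kr

178,220 kr > 134,900 kr, so the shadow minimum tax is the binding amount.

178,220 kr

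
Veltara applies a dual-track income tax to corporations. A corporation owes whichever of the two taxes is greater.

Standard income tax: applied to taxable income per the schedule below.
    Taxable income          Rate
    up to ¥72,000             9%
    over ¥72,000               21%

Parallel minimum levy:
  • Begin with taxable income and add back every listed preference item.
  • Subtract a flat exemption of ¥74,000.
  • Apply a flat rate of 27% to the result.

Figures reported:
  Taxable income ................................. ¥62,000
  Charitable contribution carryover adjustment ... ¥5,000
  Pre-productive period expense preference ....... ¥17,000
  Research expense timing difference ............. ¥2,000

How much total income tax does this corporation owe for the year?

¥5,580

Standard income tax:
  ¥62,000 × 9% = ¥5,580

Parallel minimum levy:
  Adjusted income: ¥62,000 + ¥5,000 + ¥17,000 + ¥2,000 = ¥86,000
  Less exemption ¥74,000 → base ¥12,000
  ¥12,000 × 27% = ¥3,240

¥5,580 > ¥3,240, so the standard income tax governs.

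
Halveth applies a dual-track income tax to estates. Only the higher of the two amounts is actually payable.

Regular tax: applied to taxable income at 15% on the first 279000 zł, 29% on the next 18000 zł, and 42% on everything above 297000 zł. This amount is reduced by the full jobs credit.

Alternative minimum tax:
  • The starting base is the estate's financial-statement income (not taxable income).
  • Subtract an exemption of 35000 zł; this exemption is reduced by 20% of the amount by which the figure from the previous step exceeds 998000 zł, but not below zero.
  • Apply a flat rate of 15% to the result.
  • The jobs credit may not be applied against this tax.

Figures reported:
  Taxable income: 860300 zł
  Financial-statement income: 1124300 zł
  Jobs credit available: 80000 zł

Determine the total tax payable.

203656 zł

Regular tax:
  279000 zł × 15% = 41850 zł
  18000 zł × 29% = 5220 zł
  563300 zł × 42% = 236586 zł
  → 283656 zł
  Less jobs credit 80000 zł → 203656 zł

Alternative minimum tax:
  Base (financial-statement income): 1124300 zł
  Exemption: 35000 zł − 20% × (1124300 zł − 998000 zł) = 35000 zł − 25260 zł = 9740 zł
  Base: 1124300 zł − 9740 zł = 1114560 zł
  1114560 zł × 15% = 167184 zł

203656 zł > 167184 zł, so the regular tax governs.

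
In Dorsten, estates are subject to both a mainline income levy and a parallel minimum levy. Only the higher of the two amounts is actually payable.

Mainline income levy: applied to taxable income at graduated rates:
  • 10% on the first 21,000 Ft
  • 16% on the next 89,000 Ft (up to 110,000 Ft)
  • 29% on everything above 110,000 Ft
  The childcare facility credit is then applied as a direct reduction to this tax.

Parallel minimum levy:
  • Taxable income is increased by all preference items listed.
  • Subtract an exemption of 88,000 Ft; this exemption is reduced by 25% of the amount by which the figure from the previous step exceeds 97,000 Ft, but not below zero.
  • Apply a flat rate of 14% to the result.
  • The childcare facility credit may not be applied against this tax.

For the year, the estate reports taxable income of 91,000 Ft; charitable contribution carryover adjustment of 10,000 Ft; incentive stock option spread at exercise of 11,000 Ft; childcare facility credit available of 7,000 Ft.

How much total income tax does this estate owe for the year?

6,300 Ft

Mainline income levy:
  21,000 Ft × 10% = 2,100 Ft
  70,000 Ft × 16% = 11,200 Ft
  → 13,300 Ft
  Less childcare facility credit 7,000 Ft → 6,300 Ft

Parallel minimum levy:
  Adjusted income: 91,000 Ft + 10,000 Ft + 11,000 Ft = 112,000 Ft
  Exemption: 88,000 Ft − 25% × (112,000 Ft − 97,000 Ft) = 88,000 Ft − 3,750 Ft = 84,250 Ft
  Base: 112,000 Ft − 84,250 Ft = 27,750 Ft
  27,750 Ft × 14% = 3,885 Ft

6,300 Ft > 3,885 Ft, so the mainline income levy governs.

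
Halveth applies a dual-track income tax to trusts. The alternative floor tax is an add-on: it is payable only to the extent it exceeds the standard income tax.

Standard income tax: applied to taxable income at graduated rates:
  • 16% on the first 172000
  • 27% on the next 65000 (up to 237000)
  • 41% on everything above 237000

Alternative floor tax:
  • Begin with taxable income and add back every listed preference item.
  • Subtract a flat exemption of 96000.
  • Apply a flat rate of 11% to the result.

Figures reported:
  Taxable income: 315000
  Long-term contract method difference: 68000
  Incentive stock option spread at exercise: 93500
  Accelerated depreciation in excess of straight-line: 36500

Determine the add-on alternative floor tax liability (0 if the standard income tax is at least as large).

Alternative floor tax:
  Adjusted income: 315000 + 68000 + 93500 + 36500 = 513000
  Less exemption 96000 → base 417000
  417000 × 11% = 45870

Standard income tax:
  172000 × 16% = 27520
  65000 × 27% = 17550
  78000 × 41% = 31980
  → 77050

45870 ≤ 77050, so no add-on is due.

0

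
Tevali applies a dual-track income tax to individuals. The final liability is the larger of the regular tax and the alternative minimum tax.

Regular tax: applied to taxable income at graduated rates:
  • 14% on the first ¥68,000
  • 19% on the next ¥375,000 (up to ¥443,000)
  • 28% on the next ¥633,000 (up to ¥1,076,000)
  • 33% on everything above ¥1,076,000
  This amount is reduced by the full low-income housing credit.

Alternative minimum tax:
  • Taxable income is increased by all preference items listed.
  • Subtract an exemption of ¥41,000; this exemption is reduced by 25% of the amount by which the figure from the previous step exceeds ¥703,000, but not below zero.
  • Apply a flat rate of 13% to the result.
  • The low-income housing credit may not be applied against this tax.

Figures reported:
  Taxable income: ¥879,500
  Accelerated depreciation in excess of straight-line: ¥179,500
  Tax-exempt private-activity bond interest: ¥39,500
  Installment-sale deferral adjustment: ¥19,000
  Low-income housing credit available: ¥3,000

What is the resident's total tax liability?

¥199,990

Regular tax:
  ¥68,000 × 14% = ¥9,520
  ¥375,000 × 19% = ¥71,250
  ¥436,500 × 28% = ¥122,220
  → ¥202,990
  Less low-income housing credit ¥3,000 → ¥199,990

Alternative minimum tax:
  Adjusted income: ¥879,500 + ¥179,500 + ¥39,500 + ¥19,000 = ¥1,117,500
  Exemption: 25% × (¥1,117,500 − ¥703,000) = ¥103,625 ≥ ¥41,000, so the exemption is fully phased out
  Base: ¥1,117,500 − ¥0 = ¥1,117,500
  ¥1,117,500 × 13% = ¥145,275

¥199,990 > ¥145,275, so the regular tax governs.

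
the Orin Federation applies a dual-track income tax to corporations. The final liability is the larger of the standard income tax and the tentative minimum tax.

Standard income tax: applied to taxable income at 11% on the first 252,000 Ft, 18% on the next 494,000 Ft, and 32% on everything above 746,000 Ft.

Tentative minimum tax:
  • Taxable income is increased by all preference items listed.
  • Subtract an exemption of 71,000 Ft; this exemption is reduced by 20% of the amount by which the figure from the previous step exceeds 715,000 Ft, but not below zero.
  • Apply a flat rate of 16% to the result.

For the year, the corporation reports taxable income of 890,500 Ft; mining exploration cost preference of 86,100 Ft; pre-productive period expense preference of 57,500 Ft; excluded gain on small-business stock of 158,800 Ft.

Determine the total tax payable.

Tentative minimum tax:
  Adjusted income: 890,500 Ft + 86,100 Ft + 57,500 Ft + 158,800 Ft = 1,192,900 Ft
  Exemption: 20% × (1,192,900 Ft − 715,000 Ft) = 95,580 Ft ≥ 71,000 Ft, so the exemption is fully phased out
  Base: 1,192,900 Ft − 0 Ft = 1,192,900 Ft
  1,192,900 Ft × 16% = 190,864 Ft

Standard income tax:
  252,000 Ft × 11% = 27,720 Ft
  494,000 Ft × 18% = 88,920 Ft
  144,500 Ft × 32% = 46,240 Ft
  → 162,880 Ft

190,864 Ft > 162,880 Ft, so the tentative minimum tax is the binding amount.

190,864 Ft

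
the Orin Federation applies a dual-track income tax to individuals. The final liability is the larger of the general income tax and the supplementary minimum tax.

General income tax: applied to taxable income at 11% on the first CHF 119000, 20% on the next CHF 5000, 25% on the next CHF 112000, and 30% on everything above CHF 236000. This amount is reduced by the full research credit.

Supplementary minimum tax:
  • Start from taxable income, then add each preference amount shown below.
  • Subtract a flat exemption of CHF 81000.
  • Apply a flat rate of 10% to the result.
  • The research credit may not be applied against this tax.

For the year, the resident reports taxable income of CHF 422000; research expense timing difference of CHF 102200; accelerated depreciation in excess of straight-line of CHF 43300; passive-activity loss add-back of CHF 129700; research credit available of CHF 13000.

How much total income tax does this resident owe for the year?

CHF 84890

Supplementary minimum tax:
  Adjusted income: CHF 422000 + CHF 102200 + CHF 43300 + CHF 129700 = CHF 697200
  Less exemption CHF 81000 → base CHF 616200
  CHF 616200 × 10% = CHF 61620

General income tax:
  CHF 119000 × 11% = CHF 13090
  CHF 5000 × 20% = CHF 1000
  CHF 112000 × 25% = CHF 28000
  CHF 186000 × 30% = CHF 55800
  → CHF 97890
  Less research credit CHF 13000 → CHF 84890

CHF 84890 > CHF 61620, so the general income tax governs.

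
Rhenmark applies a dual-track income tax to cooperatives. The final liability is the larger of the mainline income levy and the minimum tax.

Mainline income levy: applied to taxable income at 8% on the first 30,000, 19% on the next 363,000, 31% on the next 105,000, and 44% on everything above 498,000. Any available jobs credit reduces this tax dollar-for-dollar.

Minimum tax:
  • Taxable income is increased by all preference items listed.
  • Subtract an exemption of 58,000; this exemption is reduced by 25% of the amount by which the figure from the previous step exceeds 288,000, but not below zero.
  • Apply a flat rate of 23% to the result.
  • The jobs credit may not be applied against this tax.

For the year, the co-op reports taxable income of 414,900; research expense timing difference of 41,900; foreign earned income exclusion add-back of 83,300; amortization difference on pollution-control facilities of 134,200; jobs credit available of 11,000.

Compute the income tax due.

Mainline income levy:
  30,000 × 8% = 2,400
  363,000 × 19% = 68,970
  21,900 × 31% = 6,789
  → 78,159
  Less jobs credit 11,000 → 67,159

Minimum tax:
  Adjusted income: 414,900 + 41,900 + 83,300 + 134,200 = 674,300
  Exemption: 25% × (674,300 − 288,000) = 96,575 ≥ 58,000, so the exemption is fully phased out
  Base: 674,300 − 0 = 674,300
  674,300 × 23% = 155,089

155,089 > 67,159, so the minimum tax is the binding amount.

155,089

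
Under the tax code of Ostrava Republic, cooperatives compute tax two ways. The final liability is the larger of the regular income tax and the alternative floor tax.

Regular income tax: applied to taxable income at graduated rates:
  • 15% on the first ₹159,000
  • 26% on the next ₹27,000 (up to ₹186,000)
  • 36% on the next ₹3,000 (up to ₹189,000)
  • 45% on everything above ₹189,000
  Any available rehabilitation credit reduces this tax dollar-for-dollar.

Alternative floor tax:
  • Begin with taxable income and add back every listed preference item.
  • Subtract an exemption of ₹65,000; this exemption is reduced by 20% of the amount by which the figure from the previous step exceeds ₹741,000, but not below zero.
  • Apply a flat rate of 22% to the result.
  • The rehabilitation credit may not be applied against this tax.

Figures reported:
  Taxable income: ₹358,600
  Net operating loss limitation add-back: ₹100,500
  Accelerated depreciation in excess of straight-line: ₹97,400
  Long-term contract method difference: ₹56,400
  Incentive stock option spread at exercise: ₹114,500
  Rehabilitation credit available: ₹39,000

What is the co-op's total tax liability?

₹145,728

Alternative floor tax:
  Adjusted income: ₹358,600 + ₹100,500 + ₹97,400 + ₹56,400 + ₹114,500 = ₹727,400
  Exemption: ₹727,400 ≤ ₹741,000, so full ₹65,000 applies
  Base: ₹727,400 − ₹65,000 = ₹662,400
  ₹662,400 × 22% = ₹145,728

Regular income tax:
  ₹159,000 × 15% = ₹23,850
  ₹27,000 × 26% = ₹7,020
  ₹3,000 × 36% = ₹1,080
  ₹169,600 × 45% = ₹76,320
  → ₹108,270
  Less rehabilitation credit ₹39,000 → ₹69,270

₹145,728 > ₹69,270, so the alternative floor tax is the binding amount.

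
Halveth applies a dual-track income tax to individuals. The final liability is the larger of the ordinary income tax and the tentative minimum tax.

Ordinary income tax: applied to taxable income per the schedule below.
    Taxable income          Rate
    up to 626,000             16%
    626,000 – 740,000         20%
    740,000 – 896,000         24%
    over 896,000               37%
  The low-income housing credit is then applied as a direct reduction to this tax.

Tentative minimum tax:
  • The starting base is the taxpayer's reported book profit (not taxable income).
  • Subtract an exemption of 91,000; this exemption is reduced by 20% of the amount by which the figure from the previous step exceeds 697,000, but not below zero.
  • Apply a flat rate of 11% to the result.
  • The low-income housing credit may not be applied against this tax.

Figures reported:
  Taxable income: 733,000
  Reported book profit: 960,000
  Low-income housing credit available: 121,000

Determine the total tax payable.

101,376

Ordinary income tax:
  626,000 × 16% = 100,160
  107,000 × 20% = 21,400
  → 121,560
  Less low-income housing credit 121,000 → 560

Tentative minimum tax:
  Base (reported book profit): 960,000
  Exemption: 91,000 − 20% × (960,000 − 697,000) = 91,000 − 52,600 = 38,400
  Base: 960,000 − 38,400 = 921,600
  921,600 × 11% = 101,376

101,376 > 560, so the tentative minimum tax is the binding amount.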